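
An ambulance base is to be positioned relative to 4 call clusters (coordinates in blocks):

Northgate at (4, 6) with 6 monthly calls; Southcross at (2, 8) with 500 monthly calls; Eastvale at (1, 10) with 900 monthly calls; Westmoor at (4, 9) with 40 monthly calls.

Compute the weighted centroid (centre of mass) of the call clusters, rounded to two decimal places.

The minimiser of Σwᵢ‖p−pᵢ‖² is the weighted centroid p* = (Σwᵢpᵢ)/(Σwᵢ).
Σwᵢ = 1446.
Σwᵢxᵢ = 6·4 + 500·2 + 900·1 + 40·4 = 2084.
Σwᵢyᵢ = 6·6 + 500·8 + 900·10 + 40·9 = 13396.
x* = 2084/1446 = 1.44, y* = 13396/1446 = 9.26.

(1.44, 9.26)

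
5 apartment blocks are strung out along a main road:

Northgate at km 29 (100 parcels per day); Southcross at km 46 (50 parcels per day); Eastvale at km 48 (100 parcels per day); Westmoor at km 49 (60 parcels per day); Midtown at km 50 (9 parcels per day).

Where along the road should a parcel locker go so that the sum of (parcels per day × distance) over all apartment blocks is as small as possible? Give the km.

For a sum of weighted absolute distances on a line, the optimum is the weighted median (not the mean). Total weight W = 319; half-weight = 159.5.
Sort by position and accumulate weight:
  km 29 (Northgate, w=100) → cum 100
  km 46 (Southcross, w=50) → cum 150
  km 48 (Eastvale, w=100) → cum 250  ≥ 159.5 → median here
  km 49 (Westmoor, w=60) → cum 310
  km 50 (Midtown, w=9) → cum 319
Optimal location: km 48.

x = 48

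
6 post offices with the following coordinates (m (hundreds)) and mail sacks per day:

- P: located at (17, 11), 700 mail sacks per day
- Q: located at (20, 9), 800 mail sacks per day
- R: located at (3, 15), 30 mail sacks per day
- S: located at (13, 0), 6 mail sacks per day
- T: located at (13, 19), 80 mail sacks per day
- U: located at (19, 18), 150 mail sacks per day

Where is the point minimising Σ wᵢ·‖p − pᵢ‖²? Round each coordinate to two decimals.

(18.10, 11.08)

The minimiser of Σwᵢ‖p−pᵢ‖² is the weighted centroid p* = (Σwᵢpᵢ)/(Σwᵢ).
Σwᵢ = 1766.
Σwᵢxᵢ = 700·17 + 800·20 + 30·3 + 6·13 + 80·13 + 150·19 = 31958.
Σwᵢyᵢ = 700·11 + 800·9 + 30·15 + 6·0 + 80·19 + 150·18 = 19570.
x* = 31958/1766 = 18.10, y* = 19570/1766 = 11.08.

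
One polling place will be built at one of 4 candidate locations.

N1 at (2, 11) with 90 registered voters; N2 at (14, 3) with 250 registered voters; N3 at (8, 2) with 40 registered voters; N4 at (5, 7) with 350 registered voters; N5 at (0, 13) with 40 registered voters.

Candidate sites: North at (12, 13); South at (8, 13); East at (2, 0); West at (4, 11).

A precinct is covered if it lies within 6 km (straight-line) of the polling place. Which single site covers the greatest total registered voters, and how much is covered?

West, covering 480

Coverage radius r = 6 km; a point is covered iff (Δx)²+(Δy)² ≤ 6² = 36.
  North (12, 13): covers {none} → 0
  South (8, 13): covers {none} → 0
  East (2, 0): covers {none} → 0
  West (4, 11): covers {N1, N4, N5} → 480
Maximum coverage at West: 480 registered voters.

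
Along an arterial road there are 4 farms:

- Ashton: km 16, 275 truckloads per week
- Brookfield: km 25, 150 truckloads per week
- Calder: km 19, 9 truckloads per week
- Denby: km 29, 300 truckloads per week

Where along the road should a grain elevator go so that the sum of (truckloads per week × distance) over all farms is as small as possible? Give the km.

For a sum of weighted absolute distances on a line, the optimum is the weighted median (not the mean). Total weight W = 734; half-weight = 367.
Sort by position and accumulate weight:
  km 16 (Ashton, w=275) → cum 275
  km 19 (Calder, w=9) → cum 284
  km 25 (Brookfield, w=150) → cum 434  ≥ 367 → median here
  km 29 (Denby, w=300) → cum 734
Optimal location: km 25.

x = 25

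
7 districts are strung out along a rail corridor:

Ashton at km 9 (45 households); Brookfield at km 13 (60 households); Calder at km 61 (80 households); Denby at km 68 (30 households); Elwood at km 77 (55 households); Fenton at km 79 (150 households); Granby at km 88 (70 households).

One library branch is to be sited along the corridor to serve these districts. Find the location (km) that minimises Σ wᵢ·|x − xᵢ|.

x = 77

For a sum of weighted absolute distances on a line, the optimum is the weighted median (not the mean). Total weight W = 490; half-weight = 245.
Sort by position and accumulate weight:
  km 9 (Ashton, w=45) → cum 45
  km 13 (Brookfield, w=60) → cum 105
  km 61 (Calder, w=80) → cum 185
  km 68 (Denby, w=30) → cum 215
  km 77 (Elwood, w=55) → cum 270  ≥ 245 → median here
  km 79 (Fenton, w=150) → cum 420
  km 88 (Granby, w=70) → cum 490
Optimal location: km 77.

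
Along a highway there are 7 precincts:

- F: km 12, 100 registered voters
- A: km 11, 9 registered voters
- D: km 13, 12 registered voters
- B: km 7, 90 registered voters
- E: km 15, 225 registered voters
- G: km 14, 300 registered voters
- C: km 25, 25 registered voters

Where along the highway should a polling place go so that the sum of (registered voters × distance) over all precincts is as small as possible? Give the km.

x = 14

For a sum of weighted absolute distances on a line, the optimum is the weighted median (not the mean). Total weight W = 761; half-weight = 380.5.
Sort by position and accumulate weight:
  km 7 (B, w=90) → cum 90
  km 11 (A, w=9) → cum 99
  km 12 (F, w=100) → cum 199
  km 13 (D, w=12) → cum 211
  km 14 (G, w=300) → cum 511  ≥ 380.5 → median here
  km 15 (E, w=225) → cum 736
  km 25 (C, w=25) → cum 761
Optimal location: km 14.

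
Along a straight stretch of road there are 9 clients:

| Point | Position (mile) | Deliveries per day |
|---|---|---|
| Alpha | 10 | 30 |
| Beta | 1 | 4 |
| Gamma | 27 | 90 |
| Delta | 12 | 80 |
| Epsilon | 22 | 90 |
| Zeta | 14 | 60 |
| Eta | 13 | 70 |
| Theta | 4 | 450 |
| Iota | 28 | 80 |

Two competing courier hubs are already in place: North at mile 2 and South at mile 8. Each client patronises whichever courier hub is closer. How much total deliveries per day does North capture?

The indifferent point is the midpoint (2+8)/2 = 5; clients left of it (closer to North at 2) go to North, those right go to South.
  Beta at 1 (w=4) → North
  Theta at 4 (w=450) → North
  Alpha at 10 (w=30) → South
  Delta at 12 (w=80) → South
  Eta at 13 (w=70) → South
  Zeta at 14 (w=60) → South
  Epsilon at 22 (w=90) → South
  Gamma at 27 (w=90) → South
  Iota at 28 (w=80) → South
North captures 454; South captures 500.

454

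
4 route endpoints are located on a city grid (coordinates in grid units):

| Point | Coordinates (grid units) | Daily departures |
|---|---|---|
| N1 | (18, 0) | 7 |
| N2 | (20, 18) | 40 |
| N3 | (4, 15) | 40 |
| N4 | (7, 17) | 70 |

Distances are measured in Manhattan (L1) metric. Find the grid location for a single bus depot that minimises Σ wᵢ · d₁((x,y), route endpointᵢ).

Manhattan distance separates: Σwᵢ(|x−xᵢ|+|y−yᵢ|) = Σwᵢ|x−xᵢ| + Σwᵢ|y−yᵢ|, so x and y are optimised independently as 1-D weighted medians.
Total weight W = 157; half = 78.5.
x-coordinate, sorted with cumulative weight:
  x=4 (N3, w=40) cum 40
  x=7 (N4, w=70) cum 110  ← median
  x=18 (N1, w=7) cum 117
  x=20 (N2, w=40) cum 157
⇒ x* = 7
y-coordinate, sorted with cumulative weight:
  y=0 (N1, w=7) cum 7
  y=15 (N3, w=40) cum 47
  y=17 (N4, w=70) cum 117  ← median
  y=18 (N2, w=40) cum 157
⇒ y* = 17

(7, 17)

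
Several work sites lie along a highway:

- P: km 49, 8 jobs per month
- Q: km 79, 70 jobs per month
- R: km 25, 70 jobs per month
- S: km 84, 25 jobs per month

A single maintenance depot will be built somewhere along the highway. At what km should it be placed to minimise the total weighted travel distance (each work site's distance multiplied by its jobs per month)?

For a sum of weighted absolute distances on a line, the optimum is the weighted median (not the mean). Total weight W = 173; half-weight = 86.5.
Sort by position and accumulate weight:
  km 25 (R, w=70) → cum 70
  km 49 (P, w=8) → cum 78
  km 79 (Q, w=70) → cum 148  ≥ 86.5 → median here
  km 84 (S, w=25) → cum 173
Optimal location: km 79.

x = 79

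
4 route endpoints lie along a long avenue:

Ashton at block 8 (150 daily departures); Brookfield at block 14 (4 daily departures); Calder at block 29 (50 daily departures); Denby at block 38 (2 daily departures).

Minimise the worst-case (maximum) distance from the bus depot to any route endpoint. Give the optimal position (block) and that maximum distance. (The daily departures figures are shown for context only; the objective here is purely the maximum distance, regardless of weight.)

location 23, max distance 15

The 1-center on a line is the midpoint of the two extreme points: leftmost at 8, rightmost at 38.
Optimal location = (8 + 38)/2 = 23; maximum distance = (38 − 8)/2 = 15.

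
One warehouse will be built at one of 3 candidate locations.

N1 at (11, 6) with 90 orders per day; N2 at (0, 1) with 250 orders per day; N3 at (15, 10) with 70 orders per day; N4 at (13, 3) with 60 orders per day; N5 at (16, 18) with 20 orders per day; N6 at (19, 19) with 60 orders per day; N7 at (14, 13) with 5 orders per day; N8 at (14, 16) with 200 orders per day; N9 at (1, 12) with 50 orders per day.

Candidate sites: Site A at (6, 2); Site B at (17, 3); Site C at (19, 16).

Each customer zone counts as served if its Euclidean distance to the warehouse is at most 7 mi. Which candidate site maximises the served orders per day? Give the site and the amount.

Coverage radius r = 7 mi; a point is covered iff (Δx)²+(Δy)² ≤ 7² = 49.
  Site A (6, 2): covers {N1, N2} → 340
  Site B (17, 3): covers {N1, N4} → 150
  Site C (19, 16): covers {N5, N6, N7, N8} → 285
Maximum coverage at Site A: 340 orders per day.

Site A, covering 340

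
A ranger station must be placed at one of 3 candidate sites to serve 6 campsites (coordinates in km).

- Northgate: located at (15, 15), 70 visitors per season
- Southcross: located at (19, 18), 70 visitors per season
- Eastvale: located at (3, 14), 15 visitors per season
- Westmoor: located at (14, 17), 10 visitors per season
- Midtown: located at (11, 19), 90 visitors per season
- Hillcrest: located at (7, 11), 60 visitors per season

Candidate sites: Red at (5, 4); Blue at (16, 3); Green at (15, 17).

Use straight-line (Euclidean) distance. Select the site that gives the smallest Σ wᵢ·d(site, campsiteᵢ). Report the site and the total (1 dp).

Green, total 1626.6 km

Total weighted distance at each candidate:
  Red (5, 4): total = 4628.4
  Blue (16, 3): total = 4541.7
  Green (15, 17): total = 1626.6
Minimum is at Green with total 1626.6 km.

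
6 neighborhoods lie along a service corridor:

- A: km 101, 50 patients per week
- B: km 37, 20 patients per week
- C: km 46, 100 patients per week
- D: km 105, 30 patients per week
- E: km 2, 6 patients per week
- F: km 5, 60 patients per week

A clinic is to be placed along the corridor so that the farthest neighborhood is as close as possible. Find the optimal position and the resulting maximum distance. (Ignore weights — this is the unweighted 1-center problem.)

The 1-center on a line is the midpoint of the two extreme points: leftmost at 2, rightmost at 105.
Optimal location = (2 + 105)/2 = 53.5; maximum distance = (105 − 2)/2 = 51.5.

location 53.5, max distance 51.5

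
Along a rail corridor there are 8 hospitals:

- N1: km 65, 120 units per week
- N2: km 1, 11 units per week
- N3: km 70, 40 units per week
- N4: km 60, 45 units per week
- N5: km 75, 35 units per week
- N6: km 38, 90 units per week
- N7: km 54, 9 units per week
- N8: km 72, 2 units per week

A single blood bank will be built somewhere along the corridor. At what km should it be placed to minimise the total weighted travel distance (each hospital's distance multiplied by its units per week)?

x = 65

For a sum of weighted absolute distances on a line, the optimum is the weighted median (not the mean). Total weight W = 352; half-weight = 176.
Sort by position and accumulate weight:
  km 1 (N2, w=11) → cum 11
  km 38 (N6, w=90) → cum 101
  km 54 (N7, w=9) → cum 110
  km 60 (N4, w=45) → cum 155
  km 65 (N1, w=120) → cum 275  ≥ 176 → median here
  km 70 (N3, w=40) → cum 315
  km 72 (N8, w=2) → cum 317
  km 75 (N5, w=35) → cum 352
Optimal location: km 65.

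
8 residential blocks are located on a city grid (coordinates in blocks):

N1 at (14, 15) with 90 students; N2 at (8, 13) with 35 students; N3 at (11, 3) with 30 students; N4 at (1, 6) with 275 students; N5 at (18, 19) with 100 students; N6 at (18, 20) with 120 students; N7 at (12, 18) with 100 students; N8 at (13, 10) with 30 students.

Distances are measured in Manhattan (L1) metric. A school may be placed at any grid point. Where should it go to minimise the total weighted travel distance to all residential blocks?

(12, 15)

Manhattan distance separates: Σwᵢ(|x−xᵢ|+|y−yᵢ|) = Σwᵢ|x−xᵢ| + Σwᵢ|y−yᵢ|, so x and y are optimised independently as 1-D weighted medians.
Total weight W = 780; half = 390.
x-coordinate, sorted with cumulative weight:
  x=1 (N4, w=275) cum 275
  x=8 (N2, w=35) cum 310
  x=11 (N3, w=30) cum 340
  x=12 (N7, w=100) cum 440  ← median
  x=13 (N8, w=30) cum 470
  x=14 (N1, w=90) cum 560
  x=18 (N5, w=100) cum 660
  x=18 (N6, w=120) cum 780
⇒ x* = 12
y-coordinate, sorted with cumulative weight:
  y=3 (N3, w=30) cum 30
  y=6 (N4, w=275) cum 305
  y=10 (N8, w=30) cum 335
  y=13 (N2, w=35) cum 370
  y=15 (N1, w=90) cum 460  ← median
  y=18 (N7, w=100) cum 560
  y=19 (N5, w=100) cum 660
  y=20 (N6, w=120) cum 780
⇒ y* = 15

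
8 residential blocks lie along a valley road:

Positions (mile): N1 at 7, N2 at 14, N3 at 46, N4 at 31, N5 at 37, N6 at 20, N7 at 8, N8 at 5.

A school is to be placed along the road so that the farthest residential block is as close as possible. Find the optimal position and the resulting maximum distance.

The 1-center on a line is the midpoint of the two extreme points: leftmost at 5, rightmost at 46.
Optimal location = (5 + 46)/2 = 25.5; maximum distance = (46 − 5)/2 = 20.5.

location 25.5, max distance 20.5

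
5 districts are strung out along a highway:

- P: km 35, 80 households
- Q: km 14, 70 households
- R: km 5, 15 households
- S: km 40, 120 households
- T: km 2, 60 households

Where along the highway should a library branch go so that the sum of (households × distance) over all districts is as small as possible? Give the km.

x = 35

For a sum of weighted absolute distances on a line, the optimum is the weighted median (not the mean). Total weight W = 345; half-weight = 172.5.
Sort by position and accumulate weight:
  km 2 (T, w=60) → cum 60
  km 5 (R, w=15) → cum 75
  km 14 (Q, w=70) → cum 145
  km 35 (P, w=80) → cum 225  ≥ 172.5 → median here
  km 40 (S, w=120) → cum 345
Optimal location: km 35.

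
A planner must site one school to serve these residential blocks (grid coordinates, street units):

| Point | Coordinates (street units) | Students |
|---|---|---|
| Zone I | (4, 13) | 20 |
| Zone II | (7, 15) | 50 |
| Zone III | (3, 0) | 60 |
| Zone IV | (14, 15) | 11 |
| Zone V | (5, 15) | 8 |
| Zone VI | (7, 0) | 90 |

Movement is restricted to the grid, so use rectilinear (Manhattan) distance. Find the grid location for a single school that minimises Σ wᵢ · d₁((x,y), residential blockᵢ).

(7, 0)

Manhattan distance separates: Σwᵢ(|x−xᵢ|+|y−yᵢ|) = Σwᵢ|x−xᵢ| + Σwᵢ|y−yᵢ|, so x and y are optimised independently as 1-D weighted medians.
Total weight W = 239; half = 119.5.
x-coordinate, sorted with cumulative weight:
  x=3 (Zone III, w=60) cum 60
  x=4 (Zone I, w=20) cum 80
  x=5 (Zone V, w=8) cum 88
  x=7 (Zone II, w=50) cum 138  ← median
  x=7 (Zone VI, w=90) cum 228
  x=14 (Zone IV, w=11) cum 239
⇒ x* = 7
y-coordinate, sorted with cumulative weight:
  y=0 (Zone III, w=60) cum 60
  y=0 (Zone VI, w=90) cum 150  ← median
  y=13 (Zone I, w=20) cum 170
  y=15 (Zone II, w=50) cum 220
  y=15 (Zone IV, w=11) cum 231
  y=15 (Zone V, w=8) cum 239
⇒ y* = 0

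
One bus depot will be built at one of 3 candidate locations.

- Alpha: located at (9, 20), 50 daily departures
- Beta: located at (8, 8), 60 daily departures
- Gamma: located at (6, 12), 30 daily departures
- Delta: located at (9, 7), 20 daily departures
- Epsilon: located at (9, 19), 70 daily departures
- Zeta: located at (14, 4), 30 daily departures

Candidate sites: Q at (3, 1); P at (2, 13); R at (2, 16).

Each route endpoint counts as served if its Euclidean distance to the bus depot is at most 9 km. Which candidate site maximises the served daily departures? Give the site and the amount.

R, covering 150

Coverage radius r = 9 km; a point is covered iff (Δx)²+(Δy)² ≤ 9² = 81.
  Q (3, 1): covers {Beta, Delta} → 80
  P (2, 13): covers {Beta, Gamma} → 90
  R (2, 16): covers {Alpha, Gamma, Epsilon} → 150
Maximum coverage at R: 150 daily departures.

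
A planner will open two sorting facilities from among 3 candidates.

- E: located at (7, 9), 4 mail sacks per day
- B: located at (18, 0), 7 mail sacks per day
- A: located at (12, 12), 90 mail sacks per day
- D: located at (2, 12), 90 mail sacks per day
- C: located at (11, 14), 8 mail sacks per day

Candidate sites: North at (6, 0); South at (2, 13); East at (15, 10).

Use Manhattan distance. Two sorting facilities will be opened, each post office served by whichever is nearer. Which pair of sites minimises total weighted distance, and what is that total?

Evaluate every pair (each demand assigned to the nearer of the two):
  {South, East}: total = 731
  {North, South}: total = 1280
  {North, East}: total = 1984
Best pair: {South, East} with total 731.

{South, East}, total 731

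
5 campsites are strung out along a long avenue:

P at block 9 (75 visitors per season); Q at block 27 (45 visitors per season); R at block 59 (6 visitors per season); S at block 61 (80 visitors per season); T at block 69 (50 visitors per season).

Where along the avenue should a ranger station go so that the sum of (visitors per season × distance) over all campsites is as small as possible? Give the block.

For a sum of weighted absolute distances on a line, the optimum is the weighted median (not the mean). Total weight W = 256; half-weight = 128.
Sort by position and accumulate weight:
  block 9 (P, w=75) → cum 75
  block 27 (Q, w=45) → cum 120
  block 59 (R, w=6) → cum 126
  block 61 (S, w=80) → cum 206  ≥ 128 → median here
  block 69 (T, w=50) → cum 256
Optimal location: block 61.

x = 61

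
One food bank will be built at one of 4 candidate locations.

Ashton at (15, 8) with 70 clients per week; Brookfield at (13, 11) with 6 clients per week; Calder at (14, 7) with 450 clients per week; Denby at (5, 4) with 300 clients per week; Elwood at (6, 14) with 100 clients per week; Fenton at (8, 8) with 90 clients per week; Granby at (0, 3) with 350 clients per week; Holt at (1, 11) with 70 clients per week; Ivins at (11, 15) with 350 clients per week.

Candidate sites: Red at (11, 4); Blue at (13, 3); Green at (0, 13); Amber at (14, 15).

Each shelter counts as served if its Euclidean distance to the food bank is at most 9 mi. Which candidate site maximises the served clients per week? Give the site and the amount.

Amber, covering 976

Coverage radius r = 9 mi; a point is covered iff (Δx)²+(Δy)² ≤ 9² = 81.
  Red (11, 4): covers {Ashton, Brookfield, Calder, Denby, Fenton} → 916
  Blue (13, 3): covers {Ashton, Brookfield, Calder, Denby, Fenton} → 916
  Green (0, 13): covers {Elwood, Holt} → 170
  Amber (14, 15): covers {Ashton, Brookfield, Calder, Elwood, Ivins} → 976
Maximum coverage at Amber: 976 clients per week.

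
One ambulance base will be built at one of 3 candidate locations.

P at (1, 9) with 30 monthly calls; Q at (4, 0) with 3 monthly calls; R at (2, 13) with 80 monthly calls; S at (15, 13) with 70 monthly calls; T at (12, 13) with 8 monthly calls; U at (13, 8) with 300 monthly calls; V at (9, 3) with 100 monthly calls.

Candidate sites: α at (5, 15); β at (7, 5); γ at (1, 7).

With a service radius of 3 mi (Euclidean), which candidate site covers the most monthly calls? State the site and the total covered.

β, covering 100

Coverage radius r = 3 mi; a point is covered iff (Δx)²+(Δy)² ≤ 3² = 9.
  α (5, 15): covers {none} → 0
  β (7, 5): covers {V} → 100
  γ (1, 7): covers {P} → 30
Maximum coverage at β: 100 monthly calls.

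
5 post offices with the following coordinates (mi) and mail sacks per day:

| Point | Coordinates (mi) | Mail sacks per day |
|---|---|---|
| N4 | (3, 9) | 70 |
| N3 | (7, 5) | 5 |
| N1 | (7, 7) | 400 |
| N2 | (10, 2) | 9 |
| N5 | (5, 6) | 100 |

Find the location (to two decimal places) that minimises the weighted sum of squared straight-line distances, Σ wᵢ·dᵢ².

(6.22, 6.97)

The minimiser of Σwᵢ‖p−pᵢ‖² is the weighted centroid p* = (Σwᵢpᵢ)/(Σwᵢ).
Σwᵢ = 584.
Σwᵢxᵢ = 70·3 + 5·7 + 400·7 + 9·10 + 100·5 = 3635.
Σwᵢyᵢ = 70·9 + 5·5 + 400·7 + 9·2 + 100·6 = 4073.
x* = 3635/584 = 6.22, y* = 4073/584 = 6.97.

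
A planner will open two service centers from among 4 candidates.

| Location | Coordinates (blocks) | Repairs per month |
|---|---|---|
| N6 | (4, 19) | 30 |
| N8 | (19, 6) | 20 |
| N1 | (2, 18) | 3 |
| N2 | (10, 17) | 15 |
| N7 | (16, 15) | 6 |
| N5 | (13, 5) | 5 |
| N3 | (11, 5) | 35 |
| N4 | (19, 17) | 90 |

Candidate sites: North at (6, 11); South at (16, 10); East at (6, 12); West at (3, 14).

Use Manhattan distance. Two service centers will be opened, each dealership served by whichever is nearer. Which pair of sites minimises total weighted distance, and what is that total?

{South, West}, total 1805

Evaluate every pair (each demand assigned to the nearer of the two):
  {South, West}: total = 1805
  {South, East}: total = 1895
  {North, South}: total = 1943
  {East, West}: total = 2898
  {North, East}: total = 2943
  {North, West}: total = 2949
Best pair: {South, West} with total 1805.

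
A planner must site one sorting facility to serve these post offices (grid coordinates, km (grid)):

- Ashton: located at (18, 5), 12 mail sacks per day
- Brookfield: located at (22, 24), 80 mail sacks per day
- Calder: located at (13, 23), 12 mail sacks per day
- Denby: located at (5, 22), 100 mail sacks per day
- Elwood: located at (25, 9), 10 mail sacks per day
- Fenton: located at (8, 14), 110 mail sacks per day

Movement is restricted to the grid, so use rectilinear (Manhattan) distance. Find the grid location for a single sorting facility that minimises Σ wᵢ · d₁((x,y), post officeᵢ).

(8, 22)

Manhattan distance separates: Σwᵢ(|x−xᵢ|+|y−yᵢ|) = Σwᵢ|x−xᵢ| + Σwᵢ|y−yᵢ|, so x and y are optimised independently as 1-D weighted medians.
Total weight W = 324; half = 162.
x-coordinate, sorted with cumulative weight:
  x=5 (Denby, w=100) cum 100
  x=8 (Fenton, w=110) cum 210  ← median
  x=13 (Calder, w=12) cum 222
  x=18 (Ashton, w=12) cum 234
  x=22 (Brookfield, w=80) cum 314
  x=25 (Elwood, w=10) cum 324
⇒ x* = 8
y-coordinate, sorted with cumulative weight:
  y=5 (Ashton, w=12) cum 12
  y=9 (Elwood, w=10) cum 22
  y=14 (Fenton, w=110) cum 132
  y=22 (Denby, w=100) cum 232  ← median
  y=23 (Calder, w=12) cum 244
  y=24 (Brookfield, w=80) cum 324
⇒ y* = 22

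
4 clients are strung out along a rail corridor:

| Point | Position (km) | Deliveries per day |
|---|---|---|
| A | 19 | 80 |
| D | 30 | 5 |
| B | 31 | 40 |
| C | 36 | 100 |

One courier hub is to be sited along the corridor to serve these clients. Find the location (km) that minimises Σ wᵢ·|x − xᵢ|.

For a sum of weighted absolute distances on a line, the optimum is the weighted median (not the mean). Total weight W = 225; half-weight = 112.5.
Sort by position and accumulate weight:
  km 19 (A, w=80) → cum 80
  km 30 (D, w=5) → cum 85
  km 31 (B, w=40) → cum 125  ≥ 112.5 → median here
  km 36 (C, w=100) → cum 225
Optimal location: km 31.

x = 31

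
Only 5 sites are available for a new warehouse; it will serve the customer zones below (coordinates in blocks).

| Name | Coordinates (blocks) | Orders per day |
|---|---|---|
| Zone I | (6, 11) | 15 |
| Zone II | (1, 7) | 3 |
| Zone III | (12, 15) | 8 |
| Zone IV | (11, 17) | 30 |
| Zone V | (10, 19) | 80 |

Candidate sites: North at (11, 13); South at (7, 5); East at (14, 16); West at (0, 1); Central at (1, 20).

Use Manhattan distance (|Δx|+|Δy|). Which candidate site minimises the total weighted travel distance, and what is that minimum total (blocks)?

North, total 857 blocks

Total weighted distance at each candidate:
  North (11, 13): total = 857
  South (7, 5): total = 2089
  East (14, 16): total = 965
  West (0, 1): total = 3519
  Central (1, 20): total = 1567
Minimum is at North with total 857 blocks.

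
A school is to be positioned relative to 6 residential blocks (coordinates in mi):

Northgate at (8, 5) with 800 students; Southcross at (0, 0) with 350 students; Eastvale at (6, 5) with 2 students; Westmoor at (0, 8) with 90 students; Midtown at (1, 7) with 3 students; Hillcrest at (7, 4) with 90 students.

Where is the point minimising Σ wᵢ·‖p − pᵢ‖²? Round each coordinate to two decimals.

(5.28, 3.83)

The minimiser of Σwᵢ‖p−pᵢ‖² is the weighted centroid p* = (Σwᵢpᵢ)/(Σwᵢ).
Σwᵢ = 1335.
Σwᵢxᵢ = 800·8 + 350·0 + 2·6 + 90·0 + 3·1 + 90·7 = 7045.
Σwᵢyᵢ = 800·5 + 350·0 + 2·5 + 90·8 + 3·7 + 90·4 = 5111.
x* = 7045/1335 = 5.28, y* = 5111/1335 = 3.83.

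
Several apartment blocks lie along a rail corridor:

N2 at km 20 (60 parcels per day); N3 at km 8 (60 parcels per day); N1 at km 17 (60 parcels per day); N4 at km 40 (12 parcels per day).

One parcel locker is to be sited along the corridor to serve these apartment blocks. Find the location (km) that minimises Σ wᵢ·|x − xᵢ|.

x = 17

For a sum of weighted absolute distances on a line, the optimum is the weighted median (not the mean). Total weight W = 192; half-weight = 96.
Sort by position and accumulate weight:
  km 8 (N3, w=60) → cum 60
  km 17 (N1, w=60) → cum 120  ≥ 96 → median here
  km 20 (N2, w=60) → cum 180
  km 40 (N4, w=12) → cum 192
Optimal location: km 17.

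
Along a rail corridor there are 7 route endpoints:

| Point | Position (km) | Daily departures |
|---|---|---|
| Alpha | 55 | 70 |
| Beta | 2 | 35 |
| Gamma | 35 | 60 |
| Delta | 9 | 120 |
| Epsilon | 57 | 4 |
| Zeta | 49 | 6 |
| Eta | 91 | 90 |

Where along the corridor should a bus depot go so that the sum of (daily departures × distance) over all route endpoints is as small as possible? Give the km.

For a sum of weighted absolute distances on a line, the optimum is the weighted median (not the mean). Total weight W = 385; half-weight = 192.5.
Sort by position and accumulate weight:
  km 2 (Beta, w=35) → cum 35
  km 9 (Delta, w=120) → cum 155
  km 35 (Gamma, w=60) → cum 215  ≥ 192.5 → median here
  km 49 (Zeta, w=6) → cum 221
  km 55 (Alpha, w=70) → cum 291
  km 57 (Epsilon, w=4) → cum 295
  km 91 (Eta, w=90) → cum 385
Optimal location: km 35.

x = 35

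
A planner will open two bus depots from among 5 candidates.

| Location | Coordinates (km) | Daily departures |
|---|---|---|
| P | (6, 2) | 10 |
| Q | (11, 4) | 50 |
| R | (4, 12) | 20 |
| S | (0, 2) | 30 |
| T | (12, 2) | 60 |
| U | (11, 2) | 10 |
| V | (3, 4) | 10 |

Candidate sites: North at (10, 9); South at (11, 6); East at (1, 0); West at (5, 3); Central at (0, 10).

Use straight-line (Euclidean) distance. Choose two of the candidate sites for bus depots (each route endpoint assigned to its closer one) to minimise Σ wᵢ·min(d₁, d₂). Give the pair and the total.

{South, East}, total 737.4

Evaluate every pair (each demand assigned to the nearer of the two):
  {South, East}: total = 737.4
  {South, West}: total = 758.0
  {South, Central}: total = 847.9
  {North, South}: total = 1019.2
  {North, East}: total = 1062.3
  {North, West}: total = 1063.7
  {West, Central}: total = 1068.1
  {East, West}: total = 1073.9
  {North, Central}: total = 1239.6
  {East, Central}: total = 1566.4
Best pair: {South, East} with total 737.4.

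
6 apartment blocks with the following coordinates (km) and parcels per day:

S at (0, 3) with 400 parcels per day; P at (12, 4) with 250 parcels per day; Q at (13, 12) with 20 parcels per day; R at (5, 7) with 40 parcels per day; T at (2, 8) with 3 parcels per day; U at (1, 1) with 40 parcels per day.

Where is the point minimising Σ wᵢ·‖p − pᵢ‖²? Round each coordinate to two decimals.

(4.66, 3.70)

The minimiser of Σwᵢ‖p−pᵢ‖² is the weighted centroid p* = (Σwᵢpᵢ)/(Σwᵢ).
Σwᵢ = 753.
Σwᵢxᵢ = 400·0 + 250·12 + 20·13 + 40·5 + 3·2 + 40·1 = 3506.
Σwᵢyᵢ = 400·3 + 250·4 + 20·12 + 40·7 + 3·8 + 40·1 = 2784.
x* = 3506/753 = 4.66, y* = 2784/753 = 3.70.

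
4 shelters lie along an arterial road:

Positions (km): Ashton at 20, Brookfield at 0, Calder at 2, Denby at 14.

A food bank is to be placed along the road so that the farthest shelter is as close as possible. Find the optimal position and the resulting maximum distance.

location 10, max distance 10

The 1-center on a line is the midpoint of the two extreme points: leftmost at 0, rightmost at 20.
Optimal location = (0 + 20)/2 = 10; maximum distance = (20 − 0)/2 = 10.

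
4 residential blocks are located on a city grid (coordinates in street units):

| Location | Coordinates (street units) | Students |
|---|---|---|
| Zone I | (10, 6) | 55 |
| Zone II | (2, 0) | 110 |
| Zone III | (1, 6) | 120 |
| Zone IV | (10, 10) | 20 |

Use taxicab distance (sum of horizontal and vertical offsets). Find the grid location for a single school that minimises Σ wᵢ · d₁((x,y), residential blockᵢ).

Manhattan distance separates: Σwᵢ(|x−xᵢ|+|y−yᵢ|) = Σwᵢ|x−xᵢ| + Σwᵢ|y−yᵢ|, so x and y are optimised independently as 1-D weighted medians.
Total weight W = 305; half = 152.5.
x-coordinate, sorted with cumulative weight:
  x=1 (Zone III, w=120) cum 120
  x=2 (Zone II, w=110) cum 230  ← median
  x=10 (Zone I, w=55) cum 285
  x=10 (Zone IV, w=20) cum 305
⇒ x* = 2
y-coordinate, sorted with cumulative weight:
  y=0 (Zone II, w=110) cum 110
  y=6 (Zone I, w=55) cum 165  ← median
  y=6 (Zone III, w=120) cum 285
  y=10 (Zone IV, w=20) cum 305
⇒ y* = 6

(2, 6)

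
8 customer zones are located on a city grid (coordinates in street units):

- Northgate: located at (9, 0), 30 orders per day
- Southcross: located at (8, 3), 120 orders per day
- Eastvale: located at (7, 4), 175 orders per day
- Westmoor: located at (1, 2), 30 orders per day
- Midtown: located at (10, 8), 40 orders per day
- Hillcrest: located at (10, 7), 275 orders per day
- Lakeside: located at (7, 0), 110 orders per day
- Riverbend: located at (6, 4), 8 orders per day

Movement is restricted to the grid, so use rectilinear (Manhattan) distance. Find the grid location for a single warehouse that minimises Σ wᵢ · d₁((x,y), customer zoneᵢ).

Manhattan distance separates: Σwᵢ(|x−xᵢ|+|y−yᵢ|) = Σwᵢ|x−xᵢ| + Σwᵢ|y−yᵢ|, so x and y are optimised independently as 1-D weighted medians.
Total weight W = 788; half = 394.
x-coordinate, sorted with cumulative weight:
  x=1 (Westmoor, w=30) cum 30
  x=6 (Riverbend, w=8) cum 38
  x=7 (Eastvale, w=175) cum 213
  x=7 (Lakeside, w=110) cum 323
  x=8 (Southcross, w=120) cum 443  ← median
  x=9 (Northgate, w=30) cum 473
  x=10 (Midtown, w=40) cum 513
  x=10 (Hillcrest, w=275) cum 788
⇒ x* = 8
y-coordinate, sorted with cumulative weight:
  y=0 (Northgate, w=30) cum 30
  y=0 (Lakeside, w=110) cum 140
  y=2 (Westmoor, w=30) cum 170
  y=3 (Southcross, w=120) cum 290
  y=4 (Eastvale, w=175) cum 465  ← median
  y=4 (Riverbend, w=8) cum 473
  y=7 (Hillcrest, w=275) cum 748
  y=8 (Midtown, w=40) cum 788
⇒ y* = 4

(8, 4)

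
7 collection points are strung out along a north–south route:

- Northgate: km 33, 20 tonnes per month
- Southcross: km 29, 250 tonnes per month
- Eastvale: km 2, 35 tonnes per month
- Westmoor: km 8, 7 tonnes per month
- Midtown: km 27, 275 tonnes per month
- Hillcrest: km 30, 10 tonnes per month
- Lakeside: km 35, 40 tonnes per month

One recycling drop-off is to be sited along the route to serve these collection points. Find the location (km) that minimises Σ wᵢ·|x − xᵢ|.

For a sum of weighted absolute distances on a line, the optimum is the weighted median (not the mean). Total weight W = 637; half-weight = 318.5.
Sort by position and accumulate weight:
  km 2 (Eastvale, w=35) → cum 35
  km 8 (Westmoor, w=7) → cum 42
  km 27 (Midtown, w=275) → cum 317
  km 29 (Southcross, w=250) → cum 567  ≥ 318.5 → median here
  km 30 (Hillcrest, w=10) → cum 577
  km 33 (Northgate, w=20) → cum 597
  km 35 (Lakeside, w=40) → cum 637
Optimal location: km 29.

x = 29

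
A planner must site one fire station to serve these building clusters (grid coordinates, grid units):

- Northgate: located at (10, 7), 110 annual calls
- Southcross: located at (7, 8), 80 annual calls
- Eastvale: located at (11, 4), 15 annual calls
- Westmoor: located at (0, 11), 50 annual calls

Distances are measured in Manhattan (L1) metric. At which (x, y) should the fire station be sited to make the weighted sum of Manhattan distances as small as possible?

(7, 8)

Manhattan distance separates: Σwᵢ(|x−xᵢ|+|y−yᵢ|) = Σwᵢ|x−xᵢ| + Σwᵢ|y−yᵢ|, so x and y are optimised independently as 1-D weighted medians.
Total weight W = 255; half = 127.5.
x-coordinate, sorted with cumulative weight:
  x=0 (Westmoor, w=50) cum 50
  x=7 (Southcross, w=80) cum 130  ← median
  x=10 (Northgate, w=110) cum 240
  x=11 (Eastvale, w=15) cum 255
⇒ x* = 7
y-coordinate, sorted with cumulative weight:
  y=4 (Eastvale, w=15) cum 15
  y=7 (Northgate, w=110) cum 125
  y=8 (Southcross, w=80) cum 205  ← median
  y=11 (Westmoor, w=50) cum 255
⇒ y* = 8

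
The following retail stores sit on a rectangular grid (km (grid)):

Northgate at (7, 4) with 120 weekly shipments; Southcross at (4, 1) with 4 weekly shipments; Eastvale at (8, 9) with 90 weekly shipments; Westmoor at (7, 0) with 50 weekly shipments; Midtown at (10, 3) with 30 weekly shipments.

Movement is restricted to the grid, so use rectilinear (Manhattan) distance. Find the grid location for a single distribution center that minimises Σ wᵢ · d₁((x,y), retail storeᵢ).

Manhattan distance separates: Σwᵢ(|x−xᵢ|+|y−yᵢ|) = Σwᵢ|x−xᵢ| + Σwᵢ|y−yᵢ|, so x and y are optimised independently as 1-D weighted medians.
Total weight W = 294; half = 147.
x-coordinate, sorted with cumulative weight:
  x=4 (Southcross, w=4) cum 4
  x=7 (Northgate, w=120) cum 124
  x=7 (Westmoor, w=50) cum 174  ← median
  x=8 (Eastvale, w=90) cum 264
  x=10 (Midtown, w=30) cum 294
⇒ x* = 7
y-coordinate, sorted with cumulative weight:
  y=0 (Westmoor, w=50) cum 50
  y=1 (Southcross, w=4) cum 54
  y=3 (Midtown, w=30) cum 84
  y=4 (Northgate, w=120) cum 204  ← median
  y=9 (Eastvale, w=90) cum 294
⇒ y* = 4

(7, 4)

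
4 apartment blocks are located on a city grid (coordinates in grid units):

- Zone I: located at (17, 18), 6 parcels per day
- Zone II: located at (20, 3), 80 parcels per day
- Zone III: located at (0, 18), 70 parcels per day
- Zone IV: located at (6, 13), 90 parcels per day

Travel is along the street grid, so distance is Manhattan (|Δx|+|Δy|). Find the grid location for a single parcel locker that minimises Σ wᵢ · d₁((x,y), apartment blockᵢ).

(6, 13)

Manhattan distance separates: Σwᵢ(|x−xᵢ|+|y−yᵢ|) = Σwᵢ|x−xᵢ| + Σwᵢ|y−yᵢ|, so x and y are optimised independently as 1-D weighted medians.
Total weight W = 246; half = 123.
x-coordinate, sorted with cumulative weight:
  x=0 (Zone III, w=70) cum 70
  x=6 (Zone IV, w=90) cum 160  ← median
  x=17 (Zone I, w=6) cum 166
  x=20 (Zone II, w=80) cum 246
⇒ x* = 6
y-coordinate, sorted with cumulative weight:
  y=3 (Zone II, w=80) cum 80
  y=13 (Zone IV, w=90) cum 170  ← median
  y=18 (Zone I, w=6) cum 176
  y=18 (Zone III, w=70) cum 246
⇒ y* = 13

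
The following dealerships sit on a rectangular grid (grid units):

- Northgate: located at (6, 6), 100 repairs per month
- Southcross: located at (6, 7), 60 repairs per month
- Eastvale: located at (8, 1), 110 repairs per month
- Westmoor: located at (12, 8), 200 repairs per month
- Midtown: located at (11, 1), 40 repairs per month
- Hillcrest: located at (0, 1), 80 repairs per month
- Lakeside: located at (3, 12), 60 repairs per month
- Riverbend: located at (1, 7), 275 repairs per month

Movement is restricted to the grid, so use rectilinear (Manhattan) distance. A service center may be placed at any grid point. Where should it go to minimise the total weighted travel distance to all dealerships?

Manhattan distance separates: Σwᵢ(|x−xᵢ|+|y−yᵢ|) = Σwᵢ|x−xᵢ| + Σwᵢ|y−yᵢ|, so x and y are optimised independently as 1-D weighted medians.
Total weight W = 925; half = 462.5.
x-coordinate, sorted with cumulative weight:
  x=0 (Hillcrest, w=80) cum 80
  x=1 (Riverbend, w=275) cum 355
  x=3 (Lakeside, w=60) cum 415
  x=6 (Northgate, w=100) cum 515  ← median
  x=6 (Southcross, w=60) cum 575
  x=8 (Eastvale, w=110) cum 685
  x=11 (Midtown, w=40) cum 725
  x=12 (Westmoor, w=200) cum 925
⇒ x* = 6
y-coordinate, sorted with cumulative weight:
  y=1 (Eastvale, w=110) cum 110
  y=1 (Midtown, w=40) cum 150
  y=1 (Hillcrest, w=80) cum 230
  y=6 (Northgate, w=100) cum 330
  y=7 (Southcross, w=60) cum 390
  y=7 (Riverbend, w=275) cum 665  ← median
  y=8 (Westmoor, w=200) cum 865
  y=12 (Lakeside, w=60) cum 925
⇒ y* = 7

(6, 7)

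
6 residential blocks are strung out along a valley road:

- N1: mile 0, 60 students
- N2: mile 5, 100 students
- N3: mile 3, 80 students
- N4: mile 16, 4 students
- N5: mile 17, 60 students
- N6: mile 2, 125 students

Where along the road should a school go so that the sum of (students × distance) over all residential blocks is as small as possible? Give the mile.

For a sum of weighted absolute distances on a line, the optimum is the weighted median (not the mean). Total weight W = 429; half-weight = 214.5.
Sort by position and accumulate weight:
  mile 0 (N1, w=60) → cum 60
  mile 2 (N6, w=125) → cum 185
  mile 3 (N3, w=80) → cum 265  ≥ 214.5 → median here
  mile 5 (N2, w=100) → cum 365
  mile 16 (N4, w=4) → cum 369
  mile 17 (N5, w=60) → cum 429
Optimal location: mile 3.

x = 3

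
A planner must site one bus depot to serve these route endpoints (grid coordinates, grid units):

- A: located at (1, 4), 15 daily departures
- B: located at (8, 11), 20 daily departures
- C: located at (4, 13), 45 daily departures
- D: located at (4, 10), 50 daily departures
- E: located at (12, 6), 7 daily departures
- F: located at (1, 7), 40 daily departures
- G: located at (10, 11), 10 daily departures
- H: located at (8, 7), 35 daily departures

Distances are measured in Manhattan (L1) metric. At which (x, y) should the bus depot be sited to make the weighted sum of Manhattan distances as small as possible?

Manhattan distance separates: Σwᵢ(|x−xᵢ|+|y−yᵢ|) = Σwᵢ|x−xᵢ| + Σwᵢ|y−yᵢ|, so x and y are optimised independently as 1-D weighted medians.
Total weight W = 222; half = 111.
x-coordinate, sorted with cumulative weight:
  x=1 (A, w=15) cum 15
  x=1 (F, w=40) cum 55
  x=4 (C, w=45) cum 100
  x=4 (D, w=50) cum 150  ← median
  x=8 (B, w=20) cum 170
  x=8 (H, w=35) cum 205
  x=10 (G, w=10) cum 215
  x=12 (E, w=7) cum 222
⇒ x* = 4
y-coordinate, sorted with cumulative weight:
  y=4 (A, w=15) cum 15
  y=6 (E, w=7) cum 22
  y=7 (F, w=40) cum 62
  y=7 (H, w=35) cum 97
  y=10 (D, w=50) cum 147  ← median
  y=11 (B, w=20) cum 167
  y=11 (G, w=10) cum 177
  y=13 (C, w=45) cum 222
⇒ y* = 10

(4, 10)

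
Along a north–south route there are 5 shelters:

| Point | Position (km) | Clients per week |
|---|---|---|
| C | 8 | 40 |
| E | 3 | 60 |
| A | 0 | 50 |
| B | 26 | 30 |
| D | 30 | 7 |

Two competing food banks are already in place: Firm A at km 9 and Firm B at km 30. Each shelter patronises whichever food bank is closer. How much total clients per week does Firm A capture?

The indifferent point is the midpoint (9+30)/2 = 19.5; shelters left of it (closer to Firm A at 9) go to Firm A, those right go to Firm B.
  A at 0 (w=50) → Firm A
  E at 3 (w=60) → Firm A
  C at 8 (w=40) → Firm A
  B at 26 (w=30) → Firm B
  D at 30 (w=7) → Firm B
Firm A captures 150; Firm B captures 37.

150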